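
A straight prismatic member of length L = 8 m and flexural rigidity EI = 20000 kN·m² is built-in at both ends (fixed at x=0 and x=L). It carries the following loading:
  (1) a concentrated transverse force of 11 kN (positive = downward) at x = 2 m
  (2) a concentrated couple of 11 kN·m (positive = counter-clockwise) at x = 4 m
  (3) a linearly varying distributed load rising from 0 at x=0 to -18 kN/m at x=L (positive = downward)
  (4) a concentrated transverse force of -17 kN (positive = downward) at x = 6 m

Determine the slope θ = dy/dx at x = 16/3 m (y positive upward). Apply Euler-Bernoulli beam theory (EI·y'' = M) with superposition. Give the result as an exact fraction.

Load 1 — point force P=11 kN at a=2 m (b=L-a=6):
  θ_1 = Pa²(L-x)(2bL-(3b+a)(L-x))/(2L³EI)  [x>a] = 11·2²·(8-(16/3))·(2·6·8-(3·6+2)·(8-(16/3)))/(2·8³·20000) = 11/45000 rad
Load 2 — applied couple M₀=11 kN·m at a=4 m (b=L-a=4):
  θ_2 = (R_Ax²/2 - M_Ax - M₀(x-a))/EI  [x>a] with R_A=33/16, M_A=11/4 = ((33/16)·(16/3)²/2 - (11/4)·(16/3) - 11·((16/3)-4))/20000 = 0 rad
Load 3 — triangular load w₀=-18 kN/m (0→w₀ over full span):
  θ_3 = -w₀(2x(L-x)(L-2x)(x+2L)+x²(L-x)²)/(120LEI) = -(-18)·(2·(16/3)·(8-(16/3))·(8-2·(16/3))·((16/3)+2·8)+(16/3)²·(8-(16/3))²)/(120·8·20000) = -112/84375 rad
Load 4 — point force P=-17 kN at a=6 m (b=L-a=2):
  θ_4 = -Pb²x(2aL-(3a+b)x)/(2L³EI)  [x≤a] = -(-17)·2²·(16/3)·(2·6·8-(3·6+2)·(16/3))/(2·8³·20000) = -17/90000 rad
Superposition: θ = Σ θ_i = -1717/1350000 rad ≈ -0.001272 rad

θ(16/3) = -1717/1350000 rad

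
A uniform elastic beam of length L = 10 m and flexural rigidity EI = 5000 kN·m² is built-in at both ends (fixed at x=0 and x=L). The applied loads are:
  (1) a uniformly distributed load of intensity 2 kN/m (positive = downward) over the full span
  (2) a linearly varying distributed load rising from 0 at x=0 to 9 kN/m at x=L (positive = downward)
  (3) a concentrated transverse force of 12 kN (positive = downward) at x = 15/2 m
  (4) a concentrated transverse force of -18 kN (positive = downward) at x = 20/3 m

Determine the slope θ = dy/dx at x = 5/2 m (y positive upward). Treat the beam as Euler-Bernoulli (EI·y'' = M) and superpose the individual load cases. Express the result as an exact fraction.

θ(5/2) = -403/51200 rad

Load 1 — uniform load w=2 kN/m over full span:
  θ_1 = -wx(L-x)(L-2x)/(12EI) = -2·(5/2)·(10-(5/2))·(10-2·(5/2))/(12·5000) = -1/320 rad
Load 2 — triangular load w₀=9 kN/m (0→w₀ over full span):
  θ_2 = -w₀(2x(L-x)(L-2x)(x+2L)+x²(L-x)²)/(120LEI) = -9·(2·(5/2)·(10-(5/2))·(10-2·(5/2))·((5/2)+2·10)+(5/2)²·(10-(5/2))²)/(120·10·5000) = -351/51200 rad
Load 3 — point force P=12 kN at a=15/2 m (b=L-a=5/2):
  θ_3 = -Pb²x(2aL-(3a+b)x)/(2L³EI)  [x≤a] = -12·(5/2)²·(5/2)·(2·(15/2)·10-(3·(15/2)+(5/2))·(5/2))/(2·10³·5000) = -21/12800 rad
Load 4 — point force P=-18 kN at a=20/3 m (b=L-a=10/3):
  θ_4 = -Pb²x(2aL-(3a+b)x)/(2L³EI)  [x≤a] = -(-18)·(10/3)²·(5/2)·(2·(20/3)·10-(3·(20/3)+(10/3))·(5/2))/(2·10³·5000) = 3/800 rad
Superposition: θ = Σ θ_i = -403/51200 rad ≈ -0.007871 rad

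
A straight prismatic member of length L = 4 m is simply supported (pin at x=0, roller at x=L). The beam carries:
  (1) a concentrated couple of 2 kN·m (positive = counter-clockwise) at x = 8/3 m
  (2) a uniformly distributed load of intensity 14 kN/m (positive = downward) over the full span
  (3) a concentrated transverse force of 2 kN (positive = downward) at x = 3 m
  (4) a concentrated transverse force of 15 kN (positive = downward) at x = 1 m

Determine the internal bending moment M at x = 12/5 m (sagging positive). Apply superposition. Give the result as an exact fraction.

M(12/5) = 882/25 kN·m

Load 1 — applied couple M₀=2 kN·m at a=8/3 m (b=L-a=4/3):
  M_1 = M₀x/L  [x≤a] = 2·(12/5)/4 = 6/5 kN·m
Load 2 — uniform load w=14 kN/m over full span:
  M_2 = wx(L-x)/2 = 14·(12/5)·(4-(12/5))/2 = 672/25 kN·m
Load 3 — point force P=2 kN at a=3 m (b=L-a=1):
  M_3 = Pbx/L  [x≤a] = 2·1·(12/5)/4 = 6/5 kN·m
Load 4 — point force P=15 kN at a=1 m (b=L-a=3):
  M_4 = Pa(L-x)/L  [x>a] = 15·1·(4-(12/5))/4 = 6 kN·m
Superposition: M = Σ M_i = 882/25 kN·m ≈ 35.280000 kN·m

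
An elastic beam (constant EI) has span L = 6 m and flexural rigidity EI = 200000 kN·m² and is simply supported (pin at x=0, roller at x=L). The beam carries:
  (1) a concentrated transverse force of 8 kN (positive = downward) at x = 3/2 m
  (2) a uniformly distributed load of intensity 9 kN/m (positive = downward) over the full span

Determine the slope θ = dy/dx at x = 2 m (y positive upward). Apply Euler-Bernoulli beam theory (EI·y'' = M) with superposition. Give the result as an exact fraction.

Load 1 — point force P=8 kN at a=3/2 m (b=L-a=9/2):
  θ_1 = -Pa(2L²-6Lx+3x²+a²)/(6LEI)  [x>a] = -8·(3/2)·(2·6²-6·6·2+3·2²+(3/2)²)/(6·6·200000) = -19/800000 rad
Load 2 — uniform load w=9 kN/m over full span:
  θ_2 = -w(L³-6Lx²+4x³)/(24EI) = -9·(6³-6·6·2²+4·2³)/(24·200000) = -39/200000 rad
Superposition: θ = Σ θ_i = -7/32000 rad ≈ -0.000219 rad

θ(2) = -7/32000 rad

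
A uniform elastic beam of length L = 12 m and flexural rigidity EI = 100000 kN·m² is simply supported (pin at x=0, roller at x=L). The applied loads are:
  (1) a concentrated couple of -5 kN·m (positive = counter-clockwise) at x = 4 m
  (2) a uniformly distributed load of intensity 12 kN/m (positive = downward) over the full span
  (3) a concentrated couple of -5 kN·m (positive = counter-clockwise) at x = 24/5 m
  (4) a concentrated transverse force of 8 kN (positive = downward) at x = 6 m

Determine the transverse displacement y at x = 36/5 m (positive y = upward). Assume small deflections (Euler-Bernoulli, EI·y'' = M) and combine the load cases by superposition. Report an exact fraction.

y(36/5) = -132773/3906250 m

Load 1 — applied couple M₀=-5 kN·m at a=4 m (b=L-a=8):
  y_1 = (M₀x³/(6L)-M₀(x-a)²/2+C₁x)/EI  [x>a] with C₁=M₀(3b²-L²)/(6L)=-10/3 = ((-5)·(36/5)³/(6·12)-(-5)·((36/5)-4)²/2+(-10/3)·(36/5))/100000 = -19/78125 m
Load 2 — uniform load w=12 kN/m over full span:
  y_2 = -wx(L³-2Lx²+x³)/(24EI) = -12·(36/5)·(12³-2·12·(36/5)²+(36/5)³)/(24·100000) = -60264/1953125 m
Load 3 — applied couple M₀=-5 kN·m at a=24/5 m (b=L-a=36/5):
  y_3 = (M₀x³/(6L)-M₀(x-a)²/2+C₁x)/EI  [x>a] with C₁=M₀(3b²-L²)/(6L)=-4/5 = ((-5)·(36/5)³/(6·12)-(-5)·((36/5)-(24/5))²/2+(-4/5)·(36/5))/100000 = -27/156250 m
Load 4 — point force P=8 kN at a=6 m (b=L-a=6):
  y_4 = -Pa(L-x)(2Lx-a²-x²)/(6LEI)  [x>a] = -8·6·(12-(36/5))·(2·12·(36/5)-6²-(36/5)²)/(6·12·100000) = -1062/390625 m
Superposition: y = Σ y_i = -132773/3906250 m ≈ -0.033990 m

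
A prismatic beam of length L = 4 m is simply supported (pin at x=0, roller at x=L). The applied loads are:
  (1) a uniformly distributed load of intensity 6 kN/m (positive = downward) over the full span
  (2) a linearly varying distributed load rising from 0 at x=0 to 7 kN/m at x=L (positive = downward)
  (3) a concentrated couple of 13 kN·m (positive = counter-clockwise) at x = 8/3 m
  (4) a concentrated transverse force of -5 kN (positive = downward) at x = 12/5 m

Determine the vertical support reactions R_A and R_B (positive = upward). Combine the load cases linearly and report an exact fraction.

Load 1 — uniform load w=6 kN/m over full span:
  R_A = wL/2 = 6·4/2 = 12 kN
  R_B = wL/2 = 6·4/2 = 12 kN
Load 2 — triangular load w₀=7 kN/m (0→w₀ over full span):
  R_A = w₀L/6 = 7·4/6 = 14/3 kN
  R_B = w₀L/3 = 7·4/3 = 28/3 kN
Load 3 — applied couple M₀=13 kN·m at a=8/3 m (b=L-a=4/3):
  R_A = M₀/L = 13/4 kN
  R_B = -M₀/L = -13/4 kN
Load 4 — point force P=-5 kN at a=12/5 m (b=L-a=8/5):
  R_A = Pb/L = (-5)·(8/5)/4 = -2 kN
  R_B = Pa/L = (-5)·(12/5)/4 = -3 kN
Superposition: R_A = 215/12 kN, R_B = 181/12 kN

R_A = 215/12 kN, R_B = 181/12 kN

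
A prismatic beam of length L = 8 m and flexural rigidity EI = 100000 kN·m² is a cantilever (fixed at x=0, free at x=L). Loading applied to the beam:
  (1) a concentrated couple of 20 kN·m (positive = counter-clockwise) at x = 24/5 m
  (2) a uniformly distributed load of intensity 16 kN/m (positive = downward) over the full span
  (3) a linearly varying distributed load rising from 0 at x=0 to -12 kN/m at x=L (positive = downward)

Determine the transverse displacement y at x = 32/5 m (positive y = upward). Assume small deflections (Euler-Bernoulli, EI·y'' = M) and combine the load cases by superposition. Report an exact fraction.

Load 1 — applied couple M₀=20 kN·m at a=24/5 m (b=L-a=16/5):
  y_1 = M₀a(2x-a)/(2EI)  [x>a] = 20·(24/5)·(2·(32/5)-(24/5))/(2·100000) = 12/3125 m
Load 2 — uniform load w=16 kN/m over full span:
  y_2 = -wx²(x²-4Lx+6L²)/(24EI) = -16·(32/5)²·((32/5)²-4·8·(32/5)+6·8²)/(24·100000) = -352256/5859375 m
Load 3 — triangular load w₀=-12 kN/m (0→w₀ over full span):
  y_3 = (w₀Lx³/12-w₀L²x²/6-w₀x⁵/(120L))/EI = ((-12)·8·(32/5)³/12-(-12)·8²·(32/5)²/6-(-12)·(32/5)⁵/(120·8))/100000 = 1601536/48828125 m
Superposition: y = Σ y_i = -3439292/146484375 m ≈ -0.023479 m

y(32/5) = -3439292/146484375 m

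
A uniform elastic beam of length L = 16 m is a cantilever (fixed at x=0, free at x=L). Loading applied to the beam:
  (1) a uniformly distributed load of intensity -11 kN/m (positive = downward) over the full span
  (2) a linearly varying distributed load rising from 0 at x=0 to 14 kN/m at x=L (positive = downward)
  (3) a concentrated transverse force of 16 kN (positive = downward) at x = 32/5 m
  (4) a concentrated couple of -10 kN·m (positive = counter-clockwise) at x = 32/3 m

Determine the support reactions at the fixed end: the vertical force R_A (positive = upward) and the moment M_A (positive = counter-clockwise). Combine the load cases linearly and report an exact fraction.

Load 1 — uniform load w=-11 kN/m over full span:
  R_A = wL = (-11)·16 = -176 kN
  M_A = wL²/2 = (-11)·16²/2 = -1408 kN·m
Load 2 — triangular load w₀=14 kN/m (0→w₀ over full span):
  R_A = w₀L/2 = 14·16/2 = 112 kN
  M_A = w₀L²/3 = 14·16²/3 = 3584/3 kN·m
Load 3 — point force P=16 kN at a=32/5 m (b=L-a=48/5):
  R_A = P = 16 kN
  M_A = Pa = 16·(32/5) = 512/5 kN·m
Load 4 — applied couple M₀=-10 kN·m at a=32/3 m (b=L-a=16/3):
  R_A = 0 kN
  M_A = -M₀ = -(-10) = 10 kN·m
Superposition: R_A = -48 kN, M_A = -1514/15 kN·m

R_A = -48 kN, M_A = -1514/15 kN·m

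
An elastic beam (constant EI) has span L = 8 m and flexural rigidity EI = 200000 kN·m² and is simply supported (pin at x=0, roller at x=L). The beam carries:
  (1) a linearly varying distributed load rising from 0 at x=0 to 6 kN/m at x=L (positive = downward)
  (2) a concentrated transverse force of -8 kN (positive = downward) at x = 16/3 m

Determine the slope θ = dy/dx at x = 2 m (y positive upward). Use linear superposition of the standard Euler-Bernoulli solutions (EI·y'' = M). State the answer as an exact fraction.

Load 1 — triangular load w₀=6 kN/m (0→w₀ over full span):
  θ_1 = -w₀(7L⁴-30L²x²+15x⁴)/(360LEI) = -6·(7·8⁴-30·8²·2²+15·2⁴)/(360·8·200000) = -1327/6000000 rad
Load 2 — point force P=-8 kN at a=16/3 m (b=L-a=8/3):
  θ_2 = -Pb(L²-b²-3x²)/(6LEI)  [x≤a] = -(-8)·(8/3)·(8²-(8/3)²-3·2²)/(6·8·200000) = 101/1012500 rad
Superposition: θ = Σ θ_i = -19669/162000000 rad ≈ -0.000121 rad

θ(2) = -19669/162000000 rad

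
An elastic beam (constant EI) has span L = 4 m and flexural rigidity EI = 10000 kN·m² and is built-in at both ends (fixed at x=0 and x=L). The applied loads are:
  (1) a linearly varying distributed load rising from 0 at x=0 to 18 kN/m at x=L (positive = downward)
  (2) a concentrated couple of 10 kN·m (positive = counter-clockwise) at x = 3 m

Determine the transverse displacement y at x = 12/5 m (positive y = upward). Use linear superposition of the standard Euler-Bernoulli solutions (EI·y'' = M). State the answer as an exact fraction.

Load 1 — triangular load w₀=18 kN/m (0→w₀ over full span):
  y_1 = -w₀x²(L-x)²(x+2L)/(120LEI) = -18·(12/5)²·(4-(12/5))²·((12/5)+2·4)/(120·4·10000) = -5616/9765625 m
Load 2 — applied couple M₀=10 kN·m at a=3 m (b=L-a=1):
  y_2 = (R_Ax³/6 - M_Ax²/2)/EI  [x≤a] with R_A=45/16, M_A=25/8 = ((45/16)·(12/5)³/6 - (25/8)·(12/5)²/2)/10000 = -63/250000 m
Superposition: y = Σ y_i = -129231/156250000 m ≈ -0.000827 m

y(12/5) = -129231/156250000 m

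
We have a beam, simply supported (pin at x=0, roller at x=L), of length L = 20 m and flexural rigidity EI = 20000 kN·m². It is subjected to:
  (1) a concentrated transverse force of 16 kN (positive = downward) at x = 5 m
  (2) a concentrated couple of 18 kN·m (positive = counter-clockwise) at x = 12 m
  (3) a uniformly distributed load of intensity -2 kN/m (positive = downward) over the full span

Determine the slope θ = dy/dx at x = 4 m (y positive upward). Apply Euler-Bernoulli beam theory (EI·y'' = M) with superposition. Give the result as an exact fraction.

θ(4) = 1/80 rad

Load 1 — point force P=16 kN at a=5 m (b=L-a=15):
  θ_1 = -Pb(L²-b²-3x²)/(6LEI)  [x≤a] = -16·15·(20²-15²-3·4²)/(6·20·20000) = -127/10000 rad
Load 2 — applied couple M₀=18 kN·m at a=12 m (b=L-a=8):
  θ_2 = (M₀x²/(2L)+C₁)/EI  [x≤a] with C₁=M₀(3b²-L²)/(6L)=-156/5 = (18·4²/(2·20)+(-156/5))/20000 = -3/2500 rad
Load 3 — uniform load w=-2 kN/m over full span:
  θ_3 = -w(L³-6Lx²+4x³)/(24EI) = -(-2)·(20³-6·20·4²+4·4³)/(24·20000) = 33/1250 rad
Superposition: θ = Σ θ_i = 1/80 rad ≈ 0.012500 rad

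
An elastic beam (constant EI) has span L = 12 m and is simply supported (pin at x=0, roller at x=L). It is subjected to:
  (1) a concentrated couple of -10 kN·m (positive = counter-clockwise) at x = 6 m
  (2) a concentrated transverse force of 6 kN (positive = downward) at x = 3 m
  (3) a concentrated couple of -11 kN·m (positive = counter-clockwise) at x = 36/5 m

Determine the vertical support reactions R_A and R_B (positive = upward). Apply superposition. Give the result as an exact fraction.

Load 1 — applied couple M₀=-10 kN·m at a=6 m (b=L-a=6):
  R_A = M₀/L = (-10)/12 = -5/6 kN
  R_B = -M₀/L = -(-10)/12 = 5/6 kN
Load 2 — point force P=6 kN at a=3 m (b=L-a=9):
  R_A = Pb/L = 6·9/12 = 9/2 kN
  R_B = Pa/L = 6·3/12 = 3/2 kN
Load 3 — applied couple M₀=-11 kN·m at a=36/5 m (b=L-a=24/5):
  R_A = M₀/L = (-11)/12 = -11/12 kN
  R_B = -M₀/L = -(-11)/12 = 11/12 kN
Superposition: R_A = 11/4 kN, R_B = 13/4 kN

R_A = 11/4 kN, R_B = 13/4 kN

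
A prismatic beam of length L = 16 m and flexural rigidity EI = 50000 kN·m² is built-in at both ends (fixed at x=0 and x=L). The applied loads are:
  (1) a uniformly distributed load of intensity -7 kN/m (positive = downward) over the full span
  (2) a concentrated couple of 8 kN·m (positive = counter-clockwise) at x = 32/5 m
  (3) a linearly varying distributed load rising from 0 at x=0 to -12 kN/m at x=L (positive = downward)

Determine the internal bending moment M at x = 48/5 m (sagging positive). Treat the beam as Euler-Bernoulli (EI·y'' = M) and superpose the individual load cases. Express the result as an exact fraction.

M(48/5) = -49216/375 kN·m

Load 1 — uniform load w=-7 kN/m over full span:
  M_1 = wLx/2 - wL²/12 - wx²/2 = (-7)·16·(48/5)/2 - (-7)·16²/12 - (-7)·(48/5)²/2 = -4928/75 kN·m
Load 2 — applied couple M₀=8 kN·m at a=32/5 m (b=L-a=48/5):
  M_2 = R_Ax - M_A - M₀  [x>a] with R_A=18/25, M_A=24/25 = (18/25)·(48/5) - (24/25) - 8 = -256/125 kN·m
Load 3 — triangular load w₀=-12 kN/m (0→w₀ over full span):
  M_3 = 3w₀Lx/20 - w₀L²/30 - w₀x³/(6L) = 3·(-12)·16·(48/5)/20 - (-12)·16²/30 - (-12)·(48/5)³/(6·16) = -7936/125 kN·m
Superposition: M = Σ M_i = -49216/375 kN·m ≈ -131.242667 kN·m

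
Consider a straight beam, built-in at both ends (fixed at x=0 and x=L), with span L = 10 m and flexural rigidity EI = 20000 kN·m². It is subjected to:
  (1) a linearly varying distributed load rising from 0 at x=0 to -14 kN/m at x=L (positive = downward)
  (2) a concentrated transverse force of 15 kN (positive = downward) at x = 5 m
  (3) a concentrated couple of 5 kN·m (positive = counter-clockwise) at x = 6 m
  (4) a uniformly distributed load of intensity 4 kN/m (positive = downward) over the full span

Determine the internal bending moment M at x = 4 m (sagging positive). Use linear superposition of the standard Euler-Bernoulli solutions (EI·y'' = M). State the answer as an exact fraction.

Load 1 — triangular load w₀=-14 kN/m (0→w₀ over full span):
  M_1 = 3w₀Lx/20 - w₀L²/30 - w₀x³/(6L) = 3·(-14)·10·4/20 - (-14)·10²/30 - (-14)·4³/(6·10) = -112/5 kN·m
Load 2 — point force P=15 kN at a=5 m (b=L-a=5):
  M_2 = Pb²(3a+b)x/L³ - Pab²/L²  [x≤a] = 15·5²·(3·5+5)·4/10³ - 15·5·5²/10² = 45/4 kN·m
Load 3 — applied couple M₀=5 kN·m at a=6 m (b=L-a=4):
  M_3 = R_Ax - M_A  [x≤a] with R_A=18/25, M_A=8/5 = (18/25)·4 - (8/5) = 32/25 kN·m
Load 4 — uniform load w=4 kN/m over full span:
  M_4 = wLx/2 - wL²/12 - wx²/2 = 4·10·4/2 - 4·10²/12 - 4·4²/2 = 44/3 kN·m
Superposition: M = Σ M_i = 1439/300 kN·m ≈ 4.796667 kN·m

M(4) = 1439/300 kN·m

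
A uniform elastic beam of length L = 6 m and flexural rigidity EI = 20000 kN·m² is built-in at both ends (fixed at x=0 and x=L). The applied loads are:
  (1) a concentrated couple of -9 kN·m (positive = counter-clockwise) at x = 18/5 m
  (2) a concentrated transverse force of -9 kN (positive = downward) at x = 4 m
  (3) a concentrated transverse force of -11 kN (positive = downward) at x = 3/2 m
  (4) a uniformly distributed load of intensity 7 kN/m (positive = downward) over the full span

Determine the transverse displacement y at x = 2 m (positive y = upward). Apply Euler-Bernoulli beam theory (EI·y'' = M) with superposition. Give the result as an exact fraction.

Load 1 — applied couple M₀=-9 kN·m at a=18/5 m (b=L-a=12/5):
  y_1 = (R_Ax³/6 - M_Ax²/2)/EI  [x≤a] with R_A=-54/25, M_A=-72/25 = ((-54/25)·2³/6 - (-72/25)·2²/2)/20000 = 9/62500 m
Load 2 — point force P=-9 kN at a=4 m (b=L-a=2):
  y_2 = -Pb²x²(3aL-(3a+b)x)/(6L³EI)  [x≤a] = -(-9)·2²·2²·(3·4·6-(3·4+2)·2)/(6·6³·20000) = 11/45000 m
Load 3 — point force P=-11 kN at a=3/2 m (b=L-a=9/2):
  y_3 = -Pa²(L-x)²(3bL-(3b+a)(L-x))/(6L³EI)  [x>a] = -(-11)·(3/2)²·(6-2)²·(3·(9/2)·6-(3·(9/2)+(3/2))·(6-2))/(6·6³·20000) = 77/240000 m
Load 4 — uniform load w=7 kN/m over full span:
  y_4 = -wx²(L-x)²/(24EI) = -7·2²·(6-2)²/(24·20000) = -7/7500 m
Superposition: y = Σ y_i = -4033/18000000 m ≈ -0.000224 m

y(2) = -4033/18000000 m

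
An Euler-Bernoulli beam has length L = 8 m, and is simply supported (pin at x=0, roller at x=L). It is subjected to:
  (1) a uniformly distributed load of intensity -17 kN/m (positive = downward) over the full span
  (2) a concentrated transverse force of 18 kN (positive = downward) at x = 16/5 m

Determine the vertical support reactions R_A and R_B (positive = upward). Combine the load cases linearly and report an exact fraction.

Load 1 — uniform load w=-17 kN/m over full span:
  R_A = wL/2 = (-17)·8/2 = -68 kN
  R_B = wL/2 = (-17)·8/2 = -68 kN
Load 2 — point force P=18 kN at a=16/5 m (b=L-a=24/5):
  R_A = Pb/L = 18·(24/5)/8 = 54/5 kN
  R_B = Pa/L = 18·(16/5)/8 = 36/5 kN
Superposition: R_A = -286/5 kN, R_B = -304/5 kN

R_A = -286/5 kN, R_B = -304/5 kN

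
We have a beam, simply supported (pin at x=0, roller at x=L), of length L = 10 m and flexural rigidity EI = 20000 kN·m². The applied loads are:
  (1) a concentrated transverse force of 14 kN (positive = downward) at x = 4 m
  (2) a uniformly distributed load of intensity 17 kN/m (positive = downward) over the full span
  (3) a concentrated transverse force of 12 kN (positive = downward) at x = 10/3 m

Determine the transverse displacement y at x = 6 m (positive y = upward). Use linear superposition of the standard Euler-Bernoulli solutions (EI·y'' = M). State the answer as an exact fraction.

Load 1 — point force P=14 kN at a=4 m (b=L-a=6):
  y_1 = -Pa(L-x)(2Lx-a²-x²)/(6LEI)  [x>a] = -14·4·(10-6)·(2·10·6-4²-6²)/(6·10·20000) = -119/9375 m
Load 2 — uniform load w=17 kN/m over full span:
  y_2 = -wx(L³-2Lx²+x³)/(24EI) = -17·6·(10³-2·10·6²+6³)/(24·20000) = -527/5000 m
Load 3 — point force P=12 kN at a=10/3 m (b=L-a=20/3):
  y_3 = -Pa(L-x)(2Lx-a²-x²)/(6LEI)  [x>a] = -12·(10/3)·(10-6)·(2·10·6-(10/3)²-6²)/(6·10·20000) = -164/16875 m
Superposition: y = Σ y_i = -86273/675000 m ≈ -0.127812 m

y(6) = -86273/675000 m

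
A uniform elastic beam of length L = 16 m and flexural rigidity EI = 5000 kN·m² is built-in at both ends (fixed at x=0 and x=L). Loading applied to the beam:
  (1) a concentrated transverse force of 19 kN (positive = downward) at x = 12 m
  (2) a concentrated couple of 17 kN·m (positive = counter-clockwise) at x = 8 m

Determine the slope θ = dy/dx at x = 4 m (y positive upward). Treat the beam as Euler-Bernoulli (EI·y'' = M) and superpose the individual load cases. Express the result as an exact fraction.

Load 1 — point force P=19 kN at a=12 m (b=L-a=4):
  θ_1 = -Pb²x(2aL-(3a+b)x)/(2L³EI)  [x≤a] = -19·4²·4·(2·12·16-(3·12+4)·4)/(2·16³·5000) = -133/20000 rad
Load 2 — applied couple M₀=17 kN·m at a=8 m (b=L-a=8):
  θ_2 = (R_Ax²/2 - M_Ax)/EI  [x≤a] with R_A=51/32, M_A=17/4 = ((51/32)·4²/2 - (17/4)·4)/5000 = -17/20000 rad
Superposition: θ = Σ θ_i = -3/400 rad ≈ -0.007500 rad

θ(4) = -3/400 rad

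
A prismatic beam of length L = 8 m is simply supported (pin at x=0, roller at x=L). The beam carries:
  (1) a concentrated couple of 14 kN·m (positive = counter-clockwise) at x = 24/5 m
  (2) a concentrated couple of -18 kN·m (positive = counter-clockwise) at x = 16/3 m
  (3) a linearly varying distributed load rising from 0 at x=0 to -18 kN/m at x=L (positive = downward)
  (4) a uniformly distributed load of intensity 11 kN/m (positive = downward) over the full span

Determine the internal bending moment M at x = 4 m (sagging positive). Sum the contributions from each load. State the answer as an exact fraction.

Load 1 — applied couple M₀=14 kN·m at a=24/5 m (b=L-a=16/5):
  M_1 = M₀x/L  [x≤a] = 14·4/8 = 7 kN·m
Load 2 — applied couple M₀=-18 kN·m at a=16/3 m (b=L-a=8/3):
  M_2 = M₀x/L  [x≤a] = (-18)·4/8 = -9 kN·m
Load 3 — triangular load w₀=-18 kN/m (0→w₀ over full span):
  M_3 = w₀Lx/6 - w₀x³/(6L) = (-18)·8·4/6 - (-18)·4³/(6·8) = -72 kN·m
Load 4 — uniform load w=11 kN/m over full span:
  M_4 = wx(L-x)/2 = 11·4·(8-4)/2 = 88 kN·m
Superposition: M = Σ M_i = 14 kN·m ≈ 14.000000 kN·m

M(4) = 14 kN·m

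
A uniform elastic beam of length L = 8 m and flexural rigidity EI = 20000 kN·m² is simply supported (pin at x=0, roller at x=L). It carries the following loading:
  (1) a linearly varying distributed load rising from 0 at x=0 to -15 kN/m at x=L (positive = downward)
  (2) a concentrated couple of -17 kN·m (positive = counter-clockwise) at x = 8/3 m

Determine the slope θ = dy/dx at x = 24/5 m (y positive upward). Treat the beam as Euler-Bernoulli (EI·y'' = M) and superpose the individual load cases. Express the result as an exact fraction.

Load 1 — triangular load w₀=-15 kN/m (0→w₀ over full span):
  θ_1 = -w₀(7L⁴-30L²x²+15x⁴)/(360LEI) = -(-15)·(7·8⁴-30·8²·(24/5)²+15·(24/5)⁴)/(360·8·20000) = -464/234375 rad
Load 2 — applied couple M₀=-17 kN·m at a=8/3 m (b=L-a=16/3):
  θ_2 = (M₀x²/(2L)-M₀(x-a)+C₁)/EI  [x>a] with C₁=M₀(3b²-L²)/(6L)=-68/9 = ((-17)·(24/5)²/(2·8)-(-17)·((24/5)-(8/3))+(-68/9))/20000 = 119/562500 rad
Superposition: θ = Σ θ_i = -4973/2812500 rad ≈ -0.001768 rad

θ(24/5) = -4973/2812500 rad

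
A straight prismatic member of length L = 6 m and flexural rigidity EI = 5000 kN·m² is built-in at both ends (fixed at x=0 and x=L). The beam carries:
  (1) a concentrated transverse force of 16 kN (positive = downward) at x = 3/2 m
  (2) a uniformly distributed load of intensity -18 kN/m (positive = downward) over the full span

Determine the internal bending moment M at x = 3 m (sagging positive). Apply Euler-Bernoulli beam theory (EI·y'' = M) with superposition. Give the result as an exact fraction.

Load 1 — point force P=16 kN at a=3/2 m (b=L-a=9/2):
  M_1 = Pa²(a+3b)(L-x)/L³ - Pa²b/L²  [x>a] = 16·(3/2)²·((3/2)+3·(9/2))·(6-3)/6³ - 16·(3/2)²·(9/2)/6² = 3 kN·m
Load 2 — uniform load w=-18 kN/m over full span:
  M_2 = wLx/2 - wL²/12 - wx²/2 = (-18)·6·3/2 - (-18)·6²/12 - (-18)·3²/2 = -27 kN·m
Superposition: M = Σ M_i = -24 kN·m ≈ -24.000000 kN·m

M(3) = -24 kN·m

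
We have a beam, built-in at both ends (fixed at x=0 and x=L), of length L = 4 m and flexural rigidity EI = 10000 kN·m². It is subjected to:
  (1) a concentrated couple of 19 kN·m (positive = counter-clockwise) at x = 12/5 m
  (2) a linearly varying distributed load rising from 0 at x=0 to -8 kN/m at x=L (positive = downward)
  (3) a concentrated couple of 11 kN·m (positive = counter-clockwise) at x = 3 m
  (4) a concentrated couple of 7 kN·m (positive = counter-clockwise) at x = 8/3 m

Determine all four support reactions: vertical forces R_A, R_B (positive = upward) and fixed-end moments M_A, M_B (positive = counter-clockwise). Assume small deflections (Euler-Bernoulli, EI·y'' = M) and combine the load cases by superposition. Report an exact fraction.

Load 1 — applied couple M₀=19 kN·m at a=12/5 m (b=L-a=8/5):
  R_A = 6M₀ab/L³ = 6·19·(12/5)·(8/5)/4³ = 171/25 kN
  M_A = M₀b(2a-b)/L² = 19·(8/5)·(2·(12/5)-(8/5))/4² = 152/25 kN·m
  R_B = -6M₀ab/L³ = -6·19·(12/5)·(8/5)/4³ = -171/25 kN
  M_B = M₀a(2b-a)/L² = 19·(12/5)·(2·(8/5)-(12/5))/4² = 57/25 kN·m
Load 2 — triangular load w₀=-8 kN/m (0→w₀ over full span):
  R_A = 3w₀L/20 = 3·(-8)·4/20 = -24/5 kN
  M_A = w₀L²/30 = (-8)·4²/30 = -64/15 kN·m
  R_B = 7w₀L/20 = 7·(-8)·4/20 = -56/5 kN
  M_B = -w₀L²/20 = -(-8)·4²/20 = 32/5 kN·m
Load 3 — applied couple M₀=11 kN·m at a=3 m (b=L-a=1):
  R_A = 6M₀ab/L³ = 6·11·3·1/4³ = 99/32 kN
  M_A = M₀b(2a-b)/L² = 11·1·(2·3-1)/4² = 55/16 kN·m
  R_B = -6M₀ab/L³ = -6·11·3·1/4³ = -99/32 kN
  M_B = M₀a(2b-a)/L² = 11·3·(2·1-3)/4² = -33/16 kN·m
Load 4 — applied couple M₀=7 kN·m at a=8/3 m (b=L-a=4/3):
  R_A = 6M₀ab/L³ = 6·7·(8/3)·(4/3)/4³ = 7/3 kN
  M_A = M₀b(2a-b)/L² = 7·(4/3)·(2·(8/3)-(4/3))/4² = 7/3 kN·m
  R_B = -6M₀ab/L³ = -6·7·(8/3)·(4/3)/4³ = -7/3 kN
  M_B = M₀a(2b-a)/L² = 7·(8/3)·(2·(4/3)-(8/3))/4² = 0 kN·m
Superposition: R_A = 17921/2400 kN, M_A = 9101/1200 kN·m, R_B = -56321/2400 kN, M_B = 2647/400 kN·m

R_A = 17921/2400 kN, M_A = 9101/1200 kN·m, R_B = -56321/2400 kN, M_B = 2647/400 kN·m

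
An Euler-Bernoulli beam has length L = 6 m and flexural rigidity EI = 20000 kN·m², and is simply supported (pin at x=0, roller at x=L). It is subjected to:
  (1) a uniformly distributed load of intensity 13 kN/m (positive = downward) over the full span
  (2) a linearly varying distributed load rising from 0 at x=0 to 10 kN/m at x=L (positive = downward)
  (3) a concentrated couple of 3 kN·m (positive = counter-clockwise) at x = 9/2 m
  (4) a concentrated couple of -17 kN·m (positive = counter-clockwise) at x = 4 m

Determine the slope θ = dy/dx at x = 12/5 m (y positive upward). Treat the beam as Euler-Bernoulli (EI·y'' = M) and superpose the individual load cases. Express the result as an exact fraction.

θ(12/5) = -287761/120000000 rad

Load 1 — uniform load w=13 kN/m over full span:
  θ_1 = -w(L³-6Lx²+4x³)/(24EI) = -13·(6³-6·6·(12/5)²+4·(12/5)³)/(24·20000) = -4329/2500000 rad
Load 2 — triangular load w₀=10 kN/m (0→w₀ over full span):
  θ_2 = -w₀(7L⁴-30L²x²+15x⁴)/(360LEI) = -10·(7·6⁴-30·6²·(12/5)²+15·(12/5)⁴)/(360·6·20000) = -969/1250000 rad
Load 3 — applied couple M₀=3 kN·m at a=9/2 m (b=L-a=3/2):
  θ_3 = (M₀x²/(2L)+C₁)/EI  [x≤a] with C₁=M₀(3b²-L²)/(6L)=-39/16 = (3·(12/5)²/(2·6)+(-39/16))/20000 = -399/8000000 rad
Load 4 — applied couple M₀=-17 kN·m at a=4 m (b=L-a=2):
  θ_4 = (M₀x²/(2L)+C₁)/EI  [x≤a] with C₁=M₀(3b²-L²)/(6L)=34/3 = ((-17)·(12/5)²/(2·6)+(34/3))/20000 = 119/750000 rad
Superposition: θ = Σ θ_i = -287761/120000000 rad ≈ -0.002398 rad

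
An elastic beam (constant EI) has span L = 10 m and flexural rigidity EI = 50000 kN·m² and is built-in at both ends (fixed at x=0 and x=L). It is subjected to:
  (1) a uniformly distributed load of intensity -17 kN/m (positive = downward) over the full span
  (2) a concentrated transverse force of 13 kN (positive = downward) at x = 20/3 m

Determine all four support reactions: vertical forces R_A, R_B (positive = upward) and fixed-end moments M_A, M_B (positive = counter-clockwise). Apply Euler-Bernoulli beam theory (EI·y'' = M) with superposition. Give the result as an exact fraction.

Load 1 — uniform load w=-17 kN/m over full span:
  R_A = wL/2 = (-17)·10/2 = -85 kN
  M_A = wL²/12 = (-17)·10²/12 = -425/3 kN·m
  R_B = wL/2 = (-17)·10/2 = -85 kN
  M_B = -wL²/12 = -(-17)·10²/12 = 425/3 kN·m
Load 2 — point force P=13 kN at a=20/3 m (b=L-a=10/3):
  R_A = Pb²(3a+b)/L³ = 13·(10/3)²·(3·(20/3)+(10/3))/10³ = 91/27 kN
  M_A = Pab²/L² = 13·(20/3)·(10/3)²/10² = 260/27 kN·m
  R_B = Pa²(a+3b)/L³ = 13·(20/3)²·((20/3)+3·(10/3))/10³ = 260/27 kN
  M_B = -Pa²b/L² = -13·(20/3)²·(10/3)/10² = -520/27 kN·m
Superposition: R_A = -2204/27 kN, M_A = -3565/27 kN·m, R_B = -2035/27 kN, M_B = 3305/27 kN·m

R_A = -2204/27 kN, M_A = -3565/27 kN·m, R_B = -2035/27 kN, M_B = 3305/27 kN·m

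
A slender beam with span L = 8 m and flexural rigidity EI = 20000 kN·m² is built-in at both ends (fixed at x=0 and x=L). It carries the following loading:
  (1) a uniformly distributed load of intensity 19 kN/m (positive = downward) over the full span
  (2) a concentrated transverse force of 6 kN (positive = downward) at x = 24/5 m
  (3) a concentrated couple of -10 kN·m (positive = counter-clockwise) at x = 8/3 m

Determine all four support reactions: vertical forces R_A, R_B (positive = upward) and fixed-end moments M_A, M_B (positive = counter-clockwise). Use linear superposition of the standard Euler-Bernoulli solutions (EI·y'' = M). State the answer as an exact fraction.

Load 1 — uniform load w=19 kN/m over full span:
  R_A = wL/2 = 19·8/2 = 76 kN
  M_A = wL²/12 = 19·8²/12 = 304/3 kN·m
  R_B = wL/2 = 19·8/2 = 76 kN
  M_B = -wL²/12 = -19·8²/12 = -304/3 kN·m
Load 2 — point force P=6 kN at a=24/5 m (b=L-a=16/5):
  R_A = Pb²(3a+b)/L³ = 6·(16/5)²·(3·(24/5)+(16/5))/8³ = 264/125 kN
  M_A = Pab²/L² = 6·(24/5)·(16/5)²/8² = 576/125 kN·m
  R_B = Pa²(a+3b)/L³ = 6·(24/5)²·((24/5)+3·(16/5))/8³ = 486/125 kN
  M_B = -Pa²b/L² = -6·(24/5)²·(16/5)/8² = -864/125 kN·m
Load 3 — applied couple M₀=-10 kN·m at a=8/3 m (b=L-a=16/3):
  R_A = 6M₀ab/L³ = 6·(-10)·(8/3)·(16/3)/8³ = -5/3 kN
  M_A = M₀b(2a-b)/L² = (-10)·(16/3)·(2·(8/3)-(16/3))/8² = 0 kN·m
  R_B = -6M₀ab/L³ = -6·(-10)·(8/3)·(16/3)/8³ = 5/3 kN
  M_B = M₀a(2b-a)/L² = (-10)·(8/3)·(2·(16/3)-(8/3))/8² = -10/3 kN·m
Superposition: R_A = 28667/375 kN, M_A = 39728/375 kN·m, R_B = 30583/375 kN, M_B = -41842/375 kN·m

R_A = 28667/375 kN, M_A = 39728/375 kN·m, R_B = 30583/375 kN, M_B = -41842/375 kN·m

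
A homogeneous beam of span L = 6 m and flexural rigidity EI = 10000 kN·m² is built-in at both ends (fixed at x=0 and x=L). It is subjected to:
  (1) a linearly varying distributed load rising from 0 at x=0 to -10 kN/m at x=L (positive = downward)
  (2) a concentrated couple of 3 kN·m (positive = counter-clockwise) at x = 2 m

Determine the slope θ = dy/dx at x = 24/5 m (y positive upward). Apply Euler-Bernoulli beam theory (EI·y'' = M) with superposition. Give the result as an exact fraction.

θ(24/5) = -621/625000 rad

Load 1 — triangular load w₀=-10 kN/m (0→w₀ over full span):
  θ_1 = -w₀(2x(L-x)(L-2x)(x+2L)+x²(L-x)²)/(120LEI) = -(-10)·(2·(24/5)·(6-(24/5))·(6-2·(24/5))·((24/5)+2·6)+(24/5)²·(6-(24/5))²)/(120·6·10000) = -72/78125 rad
Load 2 — applied couple M₀=3 kN·m at a=2 m (b=L-a=4):
  θ_2 = (R_Ax²/2 - M_Ax - M₀(x-a))/EI  [x>a] with R_A=2/3, M_A=0 = ((2/3)·(24/5)²/2 - 0·(24/5) - 3·((24/5)-2))/10000 = -9/125000 rad
Superposition: θ = Σ θ_i = -621/625000 rad ≈ -0.000994 rad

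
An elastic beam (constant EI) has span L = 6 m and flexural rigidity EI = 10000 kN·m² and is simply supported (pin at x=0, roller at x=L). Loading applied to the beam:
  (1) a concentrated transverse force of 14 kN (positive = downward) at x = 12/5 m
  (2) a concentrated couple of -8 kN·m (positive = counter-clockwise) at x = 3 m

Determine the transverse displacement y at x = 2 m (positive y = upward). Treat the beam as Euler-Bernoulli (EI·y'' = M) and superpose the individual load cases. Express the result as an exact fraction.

Load 1 — point force P=14 kN at a=12/5 m (b=L-a=18/5):
  y_1 = -Pbx(L²-b²-x²)/(6LEI)  [x≤a] = -14·(18/5)·2·(6²-(18/5)²-2²)/(6·6·10000) = -833/156250 m
Load 2 — applied couple M₀=-8 kN·m at a=3 m (b=L-a=3):
  y_2 = (M₀x³/(6L)+C₁x)/EI  [x≤a] with C₁=M₀(3b²-L²)/(6L)=2 = ((-8)·2³/(6·6)+2·2)/10000 = 1/4500 m
Superposition: y = Σ y_i = -14369/2812500 m ≈ -0.005109 m

y(2) = -14369/2812500 m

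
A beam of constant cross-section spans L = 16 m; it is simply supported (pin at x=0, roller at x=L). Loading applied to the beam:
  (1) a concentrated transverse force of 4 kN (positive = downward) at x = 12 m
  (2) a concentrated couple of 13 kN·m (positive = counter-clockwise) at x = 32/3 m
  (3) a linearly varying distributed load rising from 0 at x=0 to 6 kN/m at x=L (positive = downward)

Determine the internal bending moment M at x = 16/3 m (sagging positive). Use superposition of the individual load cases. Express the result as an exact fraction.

M(16/3) = 2309/27 kN·m

Load 1 — point force P=4 kN at a=12 m (b=L-a=4):
  M_1 = Pbx/L  [x≤a] = 4·4·(16/3)/16 = 16/3 kN·m
Load 2 — applied couple M₀=13 kN·m at a=32/3 m (b=L-a=16/3):
  M_2 = M₀x/L  [x≤a] = 13·(16/3)/16 = 13/3 kN·m
Load 3 — triangular load w₀=6 kN/m (0→w₀ over full span):
  M_3 = w₀Lx/6 - w₀x³/(6L) = 6·16·(16/3)/6 - 6·(16/3)³/(6·16) = 2048/27 kN·m
Superposition: M = Σ M_i = 2309/27 kN·m ≈ 85.518519 kN·m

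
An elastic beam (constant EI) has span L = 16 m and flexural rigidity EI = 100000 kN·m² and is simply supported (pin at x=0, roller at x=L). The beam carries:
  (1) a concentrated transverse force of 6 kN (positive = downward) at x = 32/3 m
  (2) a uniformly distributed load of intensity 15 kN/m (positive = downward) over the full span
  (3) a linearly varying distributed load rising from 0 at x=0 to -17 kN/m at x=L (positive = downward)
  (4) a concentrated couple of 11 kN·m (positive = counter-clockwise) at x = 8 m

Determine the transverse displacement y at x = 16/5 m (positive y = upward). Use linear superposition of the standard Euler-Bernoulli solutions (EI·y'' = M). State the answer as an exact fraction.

y(16/5) = -49644707/1318359375 m

Load 1 — point force P=6 kN at a=32/3 m (b=L-a=16/3):
  y_1 = -Pbx(L²-b²-x²)/(6LEI)  [x≤a] = -6·(16/3)·(16/5)·(16²-(16/3)²-(16/5)²)/(6·16·100000) = -24448/10546875 m
Load 2 — uniform load w=15 kN/m over full span:
  y_2 = -wx(L³-2Lx²+x³)/(24EI) = -15·(16/5)·(16³-2·16·(16/5)²+(16/5)³)/(24·100000) = -29696/390625 m
Load 3 — triangular load w₀=-17 kN/m (0→w₀ over full span):
  y_3 = -w₀x(7L⁴-10L²x²+3x⁴)/(360LEI) = -(-17)·(16/5)·(7·16⁴-10·16²·(16/5)²+3·(16/5)⁴)/(360·16·100000) = 5988352/146484375 m
Load 4 — applied couple M₀=11 kN·m at a=8 m (b=L-a=8):
  y_4 = (M₀x³/(6L)+C₁x)/EI  [x≤a] with C₁=M₀(3b²-L²)/(6L)=-22/3 = (11·(16/5)³/(6·16)+(-22/3)·(16/5))/100000 = -77/390625 m
Superposition: y = Σ y_i = -49644707/1318359375 m ≈ -0.037656 m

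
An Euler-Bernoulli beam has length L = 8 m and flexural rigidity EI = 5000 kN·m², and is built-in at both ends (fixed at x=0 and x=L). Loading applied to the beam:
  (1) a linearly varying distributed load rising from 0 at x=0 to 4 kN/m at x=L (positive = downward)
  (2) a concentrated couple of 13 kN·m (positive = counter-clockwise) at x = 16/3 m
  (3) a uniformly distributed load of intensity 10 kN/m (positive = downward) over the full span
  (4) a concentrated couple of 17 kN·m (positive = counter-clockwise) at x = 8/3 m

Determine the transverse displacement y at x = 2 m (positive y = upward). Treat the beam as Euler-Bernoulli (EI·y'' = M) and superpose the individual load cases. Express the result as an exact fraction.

Load 1 — triangular load w₀=4 kN/m (0→w₀ over full span):
  y_1 = -w₀x²(L-x)²(x+2L)/(120LEI) = -4·2²·(8-2)²·(2+2·8)/(120·8·5000) = -27/12500 m
Load 2 — applied couple M₀=13 kN·m at a=16/3 m (b=L-a=8/3):
  y_2 = (R_Ax³/6 - M_Ax²/2)/EI  [x≤a] with R_A=13/6, M_A=13/3 = ((13/6)·2³/6 - (13/3)·2²/2)/5000 = -13/11250 m
Load 3 — uniform load w=10 kN/m over full span:
  y_3 = -wx²(L-x)²/(24EI) = -10·2²·(8-2)²/(24·5000) = -3/250 m
Load 4 — applied couple M₀=17 kN·m at a=8/3 m (b=L-a=16/3):
  y_4 = (R_Ax³/6 - M_Ax²/2)/EI  [x≤a] with R_A=17/6, M_A=0 = ((17/6)·2³/6 - 0·2²/2)/5000 = 17/22500 m
Superposition: y = Σ y_i = -91/6250 m ≈ -0.014560 m

y(2) = -91/6250 m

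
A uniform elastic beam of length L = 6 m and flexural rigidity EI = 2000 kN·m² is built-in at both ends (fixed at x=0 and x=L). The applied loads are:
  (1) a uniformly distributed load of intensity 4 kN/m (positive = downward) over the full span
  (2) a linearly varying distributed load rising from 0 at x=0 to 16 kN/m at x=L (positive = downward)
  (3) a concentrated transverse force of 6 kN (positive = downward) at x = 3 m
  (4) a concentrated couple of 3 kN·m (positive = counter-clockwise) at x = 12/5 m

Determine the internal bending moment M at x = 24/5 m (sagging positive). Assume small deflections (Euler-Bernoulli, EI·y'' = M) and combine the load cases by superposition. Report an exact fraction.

M(24/5) = -129/250 kN·m

Load 1 — uniform load w=4 kN/m over full span:
  M_1 = wLx/2 - wL²/12 - wx²/2 = 4·6·(24/5)/2 - 4·6²/12 - 4·(24/5)²/2 = -12/25 kN·m
Load 2 — triangular load w₀=16 kN/m (0→w₀ over full span):
  M_2 = 3w₀Lx/20 - w₀L²/30 - w₀x³/(6L) = 3·16·6·(24/5)/20 - 16·6²/30 - 16·(24/5)³/(6·6) = 96/125 kN·m
Load 3 — point force P=6 kN at a=3 m (b=L-a=3):
  M_3 = Pa²(a+3b)(L-x)/L³ - Pa²b/L²  [x>a] = 6·3²·(3+3·3)·(6-(24/5))/6³ - 6·3²·3/6² = -9/10 kN·m
Load 4 — applied couple M₀=3 kN·m at a=12/5 m (b=L-a=18/5):
  M_4 = R_Ax - M_A - M₀  [x>a] with R_A=18/25, M_A=9/25 = (18/25)·(24/5) - (9/25) - 3 = 12/125 kN·m
Superposition: M = Σ M_i = -129/250 kN·m ≈ -0.516000 kN·m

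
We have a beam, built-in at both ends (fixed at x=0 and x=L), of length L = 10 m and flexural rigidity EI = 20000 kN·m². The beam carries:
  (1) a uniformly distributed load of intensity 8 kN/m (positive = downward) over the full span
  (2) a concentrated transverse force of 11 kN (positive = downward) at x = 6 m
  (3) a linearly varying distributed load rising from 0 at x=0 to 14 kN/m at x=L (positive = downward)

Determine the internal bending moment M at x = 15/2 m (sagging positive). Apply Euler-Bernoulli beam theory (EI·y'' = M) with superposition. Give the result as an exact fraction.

M(15/2) = 27251/1200 kN·m

Load 1 — uniform load w=8 kN/m over full span:
  M_1 = wLx/2 - wL²/12 - wx²/2 = 8·10·(15/2)/2 - 8·10²/12 - 8·(15/2)²/2 = 25/3 kN·m
Load 2 — point force P=11 kN at a=6 m (b=L-a=4):
  M_2 = Pa²(a+3b)(L-x)/L³ - Pa²b/L²  [x>a] = 11·6²·(6+3·4)·(10-(15/2))/10³ - 11·6²·4/10² = 99/50 kN·m
Load 3 — triangular load w₀=14 kN/m (0→w₀ over full span):
  M_3 = 3w₀Lx/20 - w₀L²/30 - w₀x³/(6L) = 3·14·10·(15/2)/20 - 14·10²/30 - 14·(15/2)³/(6·10) = 595/48 kN·m
Superposition: M = Σ M_i = 27251/1200 kN·m ≈ 22.709167 kN·m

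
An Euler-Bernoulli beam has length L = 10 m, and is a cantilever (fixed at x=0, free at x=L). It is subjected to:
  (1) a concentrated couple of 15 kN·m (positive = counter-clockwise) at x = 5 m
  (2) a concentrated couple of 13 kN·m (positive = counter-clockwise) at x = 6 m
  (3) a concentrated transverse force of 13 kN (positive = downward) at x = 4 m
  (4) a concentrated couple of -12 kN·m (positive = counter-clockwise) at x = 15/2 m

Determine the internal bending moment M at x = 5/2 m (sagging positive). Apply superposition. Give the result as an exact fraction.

Load 1 — applied couple M₀=15 kN·m at a=5 m (b=L-a=5):
  M_1 = M₀  [x≤a] = 15 = 15 kN·m
Load 2 — applied couple M₀=13 kN·m at a=6 m (b=L-a=4):
  M_2 = M₀  [x≤a] = 13 = 13 kN·m
Load 3 — point force P=13 kN at a=4 m (b=L-a=6):
  M_3 = -P(a-x)  [x≤a] = -13·(4-(5/2)) = -39/2 kN·m
Load 4 — applied couple M₀=-12 kN·m at a=15/2 m (b=L-a=5/2):
  M_4 = M₀  [x≤a] = (-12) = -12 kN·m
Superposition: M = Σ M_i = -7/2 kN·m ≈ -3.500000 kN·m

M(5/2) = -7/2 kN·m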